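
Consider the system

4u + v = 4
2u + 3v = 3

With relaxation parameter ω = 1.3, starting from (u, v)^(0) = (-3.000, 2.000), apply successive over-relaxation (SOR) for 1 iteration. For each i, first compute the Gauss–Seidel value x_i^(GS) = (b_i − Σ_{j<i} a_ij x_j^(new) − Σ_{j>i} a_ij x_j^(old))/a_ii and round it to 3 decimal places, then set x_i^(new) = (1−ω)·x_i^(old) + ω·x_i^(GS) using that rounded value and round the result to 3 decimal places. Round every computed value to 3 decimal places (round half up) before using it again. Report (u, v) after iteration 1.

(1.550, -0.643)

Iteration 1:
  u: GS value = (4 - (1)·2.000) / (4) = 0.500;  u ← (1−ω)·-3.000 + ω·0.500 = 1.550
  v: GS value = (3 - (2)·1.550) / (3) = -0.033;  v ← (1−ω)·2.000 + ω·-0.033 = -0.643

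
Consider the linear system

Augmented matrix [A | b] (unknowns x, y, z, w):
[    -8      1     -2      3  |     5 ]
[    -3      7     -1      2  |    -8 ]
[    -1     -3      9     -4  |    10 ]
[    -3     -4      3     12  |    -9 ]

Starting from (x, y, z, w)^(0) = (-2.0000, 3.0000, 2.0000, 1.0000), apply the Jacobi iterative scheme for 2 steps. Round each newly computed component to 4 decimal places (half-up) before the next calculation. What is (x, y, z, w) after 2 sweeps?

Iteration 1:
  x = (5 - (1)·3.0000 - (-2)·2.0000 - (3)·1.0000) / (-8) = -0.3750
  y = (-8 - (-3)·-2.0000 - (-1)·2.0000 - (2)·1.0000) / (7) = -2.0000
  z = (10 - (-1)·-2.0000 - (-3)·3.0000 - (-4)·1.0000) / (9) = 2.3333
  w = (-9 - (-3)·-2.0000 - (-4)·3.0000 - (3)·2.0000) / (12) = -0.7500
Iteration 2:
  x = (5 - (1)·-2.0000 - (-2)·2.3333 - (3)·-0.7500) / (-8) = -1.7396
  y = (-8 - (-3)·-0.3750 - (-1)·2.3333 - (2)·-0.7500) / (7) = -0.7560
  z = (10 - (-1)·-0.3750 - (-3)·-2.0000 - (-4)·-0.7500) / (9) = 0.0694
  w = (-9 - (-3)·-0.3750 - (-4)·-2.0000 - (3)·2.3333) / (12) = -2.0937

(-1.7396, -0.7560, 0.0694, -2.0937)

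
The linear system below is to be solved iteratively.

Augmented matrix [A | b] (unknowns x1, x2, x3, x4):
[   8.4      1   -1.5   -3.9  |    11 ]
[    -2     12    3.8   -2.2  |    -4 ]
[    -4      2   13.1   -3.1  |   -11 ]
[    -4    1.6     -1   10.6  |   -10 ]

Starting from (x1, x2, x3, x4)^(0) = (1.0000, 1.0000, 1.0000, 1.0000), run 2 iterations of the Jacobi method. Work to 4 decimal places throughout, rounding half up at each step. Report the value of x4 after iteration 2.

Iteration 1:
  x1 = (11 - (1)·1.0000 - (-1.5)·1.0000 - (-3.9)·1.0000) / (8.4) = 1.8333
  x2 = (-4 - (-2)·1.0000 - (3.8)·1.0000 - (-2.2)·1.0000) / (12) = -0.3000
  x3 = (-11 - (-4)·1.0000 - (2)·1.0000 - (-3.1)·1.0000) / (13.1) = -0.4504
  x4 = (-10 - (-4)·1.0000 - (1.6)·1.0000 - (-1)·1.0000) / (10.6) = -0.6226
Iteration 2:
  x1 = (11 - (1)·-0.3000 - (-1.5)·-0.4504 - (-3.9)·-0.6226) / (8.4) = 0.9757
  x2 = (-4 - (-2)·1.8333 - (3.8)·-0.4504 - (-2.2)·-0.6226) / (12) = 0.0007
  x3 = (-11 - (-4)·1.8333 - (2)·-0.3000 - (-3.1)·-0.6226) / (13.1) = -0.3814
  x4 = (-10 - (-4)·1.8333 - (1.6)·-0.3000 - (-1)·-0.4504) / (10.6) = -0.2488

-0.2488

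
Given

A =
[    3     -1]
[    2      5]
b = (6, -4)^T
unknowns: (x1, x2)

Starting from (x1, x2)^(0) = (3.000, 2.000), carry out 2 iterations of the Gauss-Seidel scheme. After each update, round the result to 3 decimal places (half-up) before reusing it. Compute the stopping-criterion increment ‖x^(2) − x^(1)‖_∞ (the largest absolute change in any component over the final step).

Iteration 1:
  x1 = (6 - (-1)·2.000) / (3) = 2.667
  x2 = (-4 - (2)·2.667) / (5) = -1.867
Iteration 2:
  x1 = (6 - (-1)·-1.867) / (3) = 1.378
  x2 = (-4 - (2)·1.378) / (5) = -1.351
Change: (-1.289, 0.516) → max |·| = 1.289

1.289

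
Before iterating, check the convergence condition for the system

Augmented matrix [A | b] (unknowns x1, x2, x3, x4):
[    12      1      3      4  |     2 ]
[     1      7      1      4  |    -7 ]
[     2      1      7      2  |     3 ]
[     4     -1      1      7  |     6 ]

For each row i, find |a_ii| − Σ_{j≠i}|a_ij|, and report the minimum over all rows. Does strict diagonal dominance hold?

1

row 1: |12| − (1+3+4) = 4
row 2: |7| − (1+1+4) = 1
row 3: |7| − (2+1+2) = 2
row 4: |7| − (4+1+1) = 1
minimum over rows = 1 → strictly diagonally dominant (convergence guaranteed)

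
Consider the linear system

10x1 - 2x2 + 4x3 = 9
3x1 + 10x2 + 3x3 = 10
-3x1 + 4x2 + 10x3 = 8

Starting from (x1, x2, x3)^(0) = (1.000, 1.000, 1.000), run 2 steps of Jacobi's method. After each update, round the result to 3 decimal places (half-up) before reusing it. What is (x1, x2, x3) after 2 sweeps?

(0.700, 0.580, 0.850)

Iteration 1:
  x1 = (9 - (-2)·1.000 - (4)·1.000) / (10) = 0.700
  x2 = (10 - (3)·1.000 - (3)·1.000) / (10) = 0.400
  x3 = (8 - (-3)·1.000 - (4)·1.000) / (10) = 0.700
Iteration 2:
  x1 = (9 - (-2)·0.400 - (4)·0.700) / (10) = 0.700
  x2 = (10 - (3)·0.700 - (3)·0.700) / (10) = 0.580
  x3 = (8 - (-3)·0.700 - (4)·0.400) / (10) = 0.850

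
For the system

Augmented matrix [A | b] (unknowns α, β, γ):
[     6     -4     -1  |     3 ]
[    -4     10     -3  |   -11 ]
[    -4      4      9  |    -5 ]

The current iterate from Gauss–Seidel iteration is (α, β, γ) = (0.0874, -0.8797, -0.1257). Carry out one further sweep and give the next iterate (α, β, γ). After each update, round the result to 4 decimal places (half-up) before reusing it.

One sweep:
  α = (3 - (-4)·-0.8797 - (-1)·-0.1257) / (6) = -0.1074
  β = (-11 - (-4)·-0.1074 - (-3)·-0.1257) / (10) = -1.1807
  γ = (-5 - (-4)·-0.1074 - (4)·-1.1807) / (9) = -0.0785

(-0.1074, -1.1807, -0.0785)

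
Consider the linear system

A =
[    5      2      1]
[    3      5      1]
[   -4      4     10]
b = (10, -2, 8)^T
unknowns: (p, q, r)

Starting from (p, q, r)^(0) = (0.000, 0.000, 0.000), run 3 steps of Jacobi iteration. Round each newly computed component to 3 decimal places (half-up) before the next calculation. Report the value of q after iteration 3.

-1.952

Iteration 1:
  p = (10 - (2)·0.000 - (1)·0.000) / (5) = 2.000
  q = (-2 - (3)·0.000 - (1)·0.000) / (5) = -0.400
  r = (8 - (-4)·0.000 - (4)·0.000) / (10) = 0.800
Iteration 2:
  p = (10 - (2)·-0.400 - (1)·0.800) / (5) = 2.000
  q = (-2 - (3)·2.000 - (1)·0.800) / (5) = -1.760
  r = (8 - (-4)·2.000 - (4)·-0.400) / (10) = 1.760
Iteration 3:
  p = (10 - (2)·-1.760 - (1)·1.760) / (5) = 2.352
  q = (-2 - (3)·2.000 - (1)·1.760) / (5) = -1.952
  r = (8 - (-4)·2.000 - (4)·-1.760) / (10) = 2.304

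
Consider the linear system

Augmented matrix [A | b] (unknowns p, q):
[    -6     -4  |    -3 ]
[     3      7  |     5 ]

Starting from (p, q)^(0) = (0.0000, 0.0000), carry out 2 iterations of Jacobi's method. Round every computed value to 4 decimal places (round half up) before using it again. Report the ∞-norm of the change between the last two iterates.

Iteration 1:
  p = (-3 - (-4)·0.0000) / (-6) = 0.5000
  q = (5 - (3)·0.0000) / (7) = 0.7143
Iteration 2:
  p = (-3 - (-4)·0.7143) / (-6) = 0.0238
  q = (5 - (3)·0.5000) / (7) = 0.5000
Change: (-0.4762, -0.2143) → max |·| = 0.4762

0.4762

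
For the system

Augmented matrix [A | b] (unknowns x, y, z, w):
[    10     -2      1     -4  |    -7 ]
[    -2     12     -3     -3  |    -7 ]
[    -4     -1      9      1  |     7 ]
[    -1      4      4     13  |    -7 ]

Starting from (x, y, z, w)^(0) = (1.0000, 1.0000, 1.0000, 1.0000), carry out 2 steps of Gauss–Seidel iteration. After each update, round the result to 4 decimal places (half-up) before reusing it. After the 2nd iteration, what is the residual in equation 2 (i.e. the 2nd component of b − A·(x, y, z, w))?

-0.1316

Iteration 1:
  x = (-7 - (-2)·1.0000 - (1)·1.0000 - (-4)·1.0000) / (10) = -0.2000
  y = (-7 - (-2)·-0.2000 - (-3)·1.0000 - (-3)·1.0000) / (12) = -0.1167
  z = (7 - (-4)·-0.2000 - (-1)·-0.1167 - (1)·1.0000) / (9) = 0.5648
  w = (-7 - (-1)·-0.2000 - (4)·-0.1167 - (4)·0.5648) / (13) = -0.6917
Iteration 2:
  x = (-7 - (-2)·-0.1167 - (1)·0.5648 - (-4)·-0.6917) / (10) = -1.0565
  y = (-7 - (-2)·-1.0565 - (-3)·0.5648 - (-3)·-0.6917) / (12) = -0.7911
  z = (7 - (-4)·-1.0565 - (-1)·-0.7911 - (1)·-0.6917) / (9) = 0.2972
  w = (-7 - (-1)·-1.0565 - (4)·-0.7911 - (4)·0.2972) / (13) = -0.4678
Residual b − A·x = (-0.1856, -0.1316, -0.2241, 0.0005)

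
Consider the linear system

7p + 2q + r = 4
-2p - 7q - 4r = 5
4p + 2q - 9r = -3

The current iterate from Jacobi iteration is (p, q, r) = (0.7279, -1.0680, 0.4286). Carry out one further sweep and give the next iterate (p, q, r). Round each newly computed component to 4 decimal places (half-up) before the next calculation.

One sweep:
  p = (4 - (2)·-1.0680 - (1)·0.4286) / (7) = 0.8153
  q = (5 - (-2)·0.7279 - (-4)·0.4286) / (-7) = -1.1672
  r = (-3 - (4)·0.7279 - (2)·-1.0680) / (-9) = 0.4195

(0.8153, -1.1672, 0.4195)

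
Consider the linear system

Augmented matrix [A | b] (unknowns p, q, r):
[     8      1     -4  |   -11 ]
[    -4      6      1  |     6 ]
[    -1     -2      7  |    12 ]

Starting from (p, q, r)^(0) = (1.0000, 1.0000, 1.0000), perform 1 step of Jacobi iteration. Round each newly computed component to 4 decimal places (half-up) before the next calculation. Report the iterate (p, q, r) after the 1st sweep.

Iteration 1:
  p = (-11 - (1)·1.0000 - (-4)·1.0000) / (8) = -1.0000
  q = (6 - (-4)·1.0000 - (1)·1.0000) / (6) = 1.5000
  r = (12 - (-1)·1.0000 - (-2)·1.0000) / (7) = 2.1429

(-1.0000, 1.5000, 2.1429)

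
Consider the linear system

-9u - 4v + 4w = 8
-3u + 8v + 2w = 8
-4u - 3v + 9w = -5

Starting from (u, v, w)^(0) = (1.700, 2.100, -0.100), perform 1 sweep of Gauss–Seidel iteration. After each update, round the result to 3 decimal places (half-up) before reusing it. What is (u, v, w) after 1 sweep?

(-1.867, 0.325, -1.277)

Iteration 1:
  u = (8 - (-4)·2.100 - (4)·-0.100) / (-9) = -1.867
  v = (8 - (-3)·-1.867 - (2)·-0.100) / (8) = 0.325
  w = (-5 - (-4)·-1.867 - (-3)·0.325) / (9) = -1.277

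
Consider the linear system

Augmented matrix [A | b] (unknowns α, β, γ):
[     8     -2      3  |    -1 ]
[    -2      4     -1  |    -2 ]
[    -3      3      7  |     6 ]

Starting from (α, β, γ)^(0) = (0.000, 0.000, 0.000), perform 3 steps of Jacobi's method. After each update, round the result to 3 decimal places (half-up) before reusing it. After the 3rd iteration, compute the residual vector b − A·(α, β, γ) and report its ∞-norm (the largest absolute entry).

0.477

Iteration 1:
  α = (-1 - (-2)·0.000 - (3)·0.000) / (8) = -0.125
  β = (-2 - (-2)·0.000 - (-1)·0.000) / (4) = -0.500
  γ = (6 - (-3)·0.000 - (3)·0.000) / (7) = 0.857
Iteration 2:
  α = (-1 - (-2)·-0.500 - (3)·0.857) / (8) = -0.571
  β = (-2 - (-2)·-0.125 - (-1)·0.857) / (4) = -0.348
  γ = (6 - (-3)·-0.125 - (3)·-0.500) / (7) = 1.018
Iteration 3:
  α = (-1 - (-2)·-0.348 - (3)·1.018) / (8) = -0.594
  β = (-2 - (-2)·-0.571 - (-1)·1.018) / (4) = -0.531
  γ = (6 - (-3)·-0.571 - (3)·-0.348) / (7) = 0.762
Residual b − A·x = (0.404, -0.302, 0.477); ∞-norm = 0.477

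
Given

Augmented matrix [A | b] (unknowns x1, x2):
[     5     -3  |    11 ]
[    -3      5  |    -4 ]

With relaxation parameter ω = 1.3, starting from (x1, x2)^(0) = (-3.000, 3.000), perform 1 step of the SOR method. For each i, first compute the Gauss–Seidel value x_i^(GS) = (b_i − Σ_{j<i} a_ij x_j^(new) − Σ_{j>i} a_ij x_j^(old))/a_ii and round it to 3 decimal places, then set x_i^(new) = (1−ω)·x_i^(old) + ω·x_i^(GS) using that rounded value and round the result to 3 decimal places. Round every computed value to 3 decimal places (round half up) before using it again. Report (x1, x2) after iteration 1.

(6.100, 2.818)

Iteration 1:
  x1: GS value = (11 - (-3)·3.000) / (5) = 4.000;  x1 ← (1−ω)·-3.000 + ω·4.000 = 6.100
  x2: GS value = (-4 - (-3)·6.100) / (5) = 2.860;  x2 ← (1−ω)·3.000 + ω·2.860 = 2.818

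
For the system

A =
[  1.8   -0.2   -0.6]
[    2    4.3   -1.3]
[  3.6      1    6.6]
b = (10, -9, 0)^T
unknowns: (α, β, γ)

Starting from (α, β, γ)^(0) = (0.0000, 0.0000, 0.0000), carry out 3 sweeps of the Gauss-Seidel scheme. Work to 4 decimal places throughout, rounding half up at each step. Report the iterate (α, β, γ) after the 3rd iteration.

Iteration 1:
  α = (10 - (-0.2)·0.0000 - (-0.6)·0.0000) / (1.8) = 5.5556
  β = (-9 - (2)·5.5556 - (-1.3)·0.0000) / (4.3) = -4.6770
  γ = (0 - (3.6)·5.5556 - (1)·-4.6770) / (6.6) = -2.3217
Iteration 2:
  α = (10 - (-0.2)·-4.6770 - (-0.6)·-2.3217) / (1.8) = 4.2620
  β = (-9 - (2)·4.2620 - (-1.3)·-2.3217) / (4.3) = -4.7773
  γ = (0 - (3.6)·4.2620 - (1)·-4.7773) / (6.6) = -1.6009
Iteration 3:
  α = (10 - (-0.2)·-4.7773 - (-0.6)·-1.6009) / (1.8) = 4.4911
  β = (-9 - (2)·4.4911 - (-1.3)·-1.6009) / (4.3) = -4.6659
  γ = (0 - (3.6)·4.4911 - (1)·-4.6659) / (6.6) = -1.7427

(4.4911, -4.6659, -1.7427)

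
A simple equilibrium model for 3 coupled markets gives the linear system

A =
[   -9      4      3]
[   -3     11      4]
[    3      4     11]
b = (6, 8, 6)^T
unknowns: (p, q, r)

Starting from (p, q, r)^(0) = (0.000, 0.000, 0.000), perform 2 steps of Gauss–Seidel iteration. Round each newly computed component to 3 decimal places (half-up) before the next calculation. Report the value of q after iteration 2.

Iteration 1:
  p = (6 - (4)·0.000 - (3)·0.000) / (-9) = -0.667
  q = (8 - (-3)·-0.667 - (4)·0.000) / (11) = 0.545
  r = (6 - (3)·-0.667 - (4)·0.545) / (11) = 0.529
Iteration 2:
  p = (6 - (4)·0.545 - (3)·0.529) / (-9) = -0.248
  q = (8 - (-3)·-0.248 - (4)·0.529) / (11) = 0.467
  r = (6 - (3)·-0.248 - (4)·0.467) / (11) = 0.443

0.467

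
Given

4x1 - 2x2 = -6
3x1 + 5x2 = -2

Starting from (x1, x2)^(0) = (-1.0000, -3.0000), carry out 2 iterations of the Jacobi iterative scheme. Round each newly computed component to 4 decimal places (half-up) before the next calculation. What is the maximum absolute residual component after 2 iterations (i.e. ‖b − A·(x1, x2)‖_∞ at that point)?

Iteration 1:
  x1 = (-6 - (-2)·-3.0000) / (4) = -3.0000
  x2 = (-2 - (3)·-1.0000) / (5) = 0.2000
Iteration 2:
  x1 = (-6 - (-2)·0.2000) / (4) = -1.4000
  x2 = (-2 - (3)·-3.0000) / (5) = 1.4000
Residual b − A·x = (2.4000, -4.8000); ∞-norm = 4.8000

4.8000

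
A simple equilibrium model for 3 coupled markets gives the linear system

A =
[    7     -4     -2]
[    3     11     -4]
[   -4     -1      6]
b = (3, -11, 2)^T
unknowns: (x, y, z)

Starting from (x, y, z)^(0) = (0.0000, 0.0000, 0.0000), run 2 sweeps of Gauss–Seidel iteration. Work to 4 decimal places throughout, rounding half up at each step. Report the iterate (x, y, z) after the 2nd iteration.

(-0.0860, -0.8191, 0.1395)

Iteration 1:
  x = (3 - (-4)·0.0000 - (-2)·0.0000) / (7) = 0.4286
  y = (-11 - (3)·0.4286 - (-4)·0.0000) / (11) = -1.1169
  z = (2 - (-4)·0.4286 - (-1)·-1.1169) / (6) = 0.4329
Iteration 2:
  x = (3 - (-4)·-1.1169 - (-2)·0.4329) / (7) = -0.0860
  y = (-11 - (3)·-0.0860 - (-4)·0.4329) / (11) = -0.8191
  z = (2 - (-4)·-0.0860 - (-1)·-0.8191) / (6) = 0.1395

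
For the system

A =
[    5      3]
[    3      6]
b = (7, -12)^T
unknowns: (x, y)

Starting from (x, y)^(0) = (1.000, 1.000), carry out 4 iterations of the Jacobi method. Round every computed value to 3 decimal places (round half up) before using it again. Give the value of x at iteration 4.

3.470

Iteration 1:
  x = (7 - (3)·1.000) / (5) = 0.800
  y = (-12 - (3)·1.000) / (6) = -2.500
Iteration 2:
  x = (7 - (3)·-2.500) / (5) = 2.900
  y = (-12 - (3)·0.800) / (6) = -2.400
Iteration 3:
  x = (7 - (3)·-2.400) / (5) = 2.840
  y = (-12 - (3)·2.900) / (6) = -3.450
Iteration 4:
  x = (7 - (3)·-3.450) / (5) = 3.470
  y = (-12 - (3)·2.840) / (6) = -3.420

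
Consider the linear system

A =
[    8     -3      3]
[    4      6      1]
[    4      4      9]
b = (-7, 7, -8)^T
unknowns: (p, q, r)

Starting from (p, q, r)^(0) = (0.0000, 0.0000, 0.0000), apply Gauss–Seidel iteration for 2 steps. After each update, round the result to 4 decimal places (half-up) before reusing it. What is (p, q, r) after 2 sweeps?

Iteration 1:
  p = (-7 - (-3)·0.0000 - (3)·0.0000) / (8) = -0.8750
  q = (7 - (4)·-0.8750 - (1)·0.0000) / (6) = 1.7500
  r = (-8 - (4)·-0.8750 - (4)·1.7500) / (9) = -1.2778
Iteration 2:
  p = (-7 - (-3)·1.7500 - (3)·-1.2778) / (8) = 0.2604
  q = (7 - (4)·0.2604 - (1)·-1.2778) / (6) = 1.2060
  r = (-8 - (4)·0.2604 - (4)·1.2060) / (9) = -1.5406

(0.2604, 1.2060, -1.5406)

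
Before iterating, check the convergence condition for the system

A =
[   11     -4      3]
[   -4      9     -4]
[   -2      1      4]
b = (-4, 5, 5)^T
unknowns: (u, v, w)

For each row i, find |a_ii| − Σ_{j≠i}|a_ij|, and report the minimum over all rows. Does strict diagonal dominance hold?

row 1: |11| − (4+3) = 4
row 2: |9| − (4+4) = 1
row 3: |4| − (2+1) = 1
minimum over rows = 1 → strictly diagonally dominant (convergence guaranteed)

1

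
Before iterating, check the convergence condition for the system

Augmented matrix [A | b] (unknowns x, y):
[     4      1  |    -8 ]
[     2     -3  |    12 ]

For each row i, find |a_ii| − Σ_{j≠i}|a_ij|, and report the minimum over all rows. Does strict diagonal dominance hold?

1

row 1: |4| − (1) = 3
row 2: |-3| − (2) = 1
minimum over rows = 1 → strictly diagonally dominant (convergence guaranteed)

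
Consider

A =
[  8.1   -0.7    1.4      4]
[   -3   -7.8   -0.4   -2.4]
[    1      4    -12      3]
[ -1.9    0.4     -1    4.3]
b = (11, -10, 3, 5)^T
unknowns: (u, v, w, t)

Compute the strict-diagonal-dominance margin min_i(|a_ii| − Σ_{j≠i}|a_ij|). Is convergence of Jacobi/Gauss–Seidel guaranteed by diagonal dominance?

row 1: |8.1| − (0.7+1.4+4) = 2
row 2: |-7.8| − (3+0.4+2.4) = 2
row 3: |-12| − (1+4+3) = 4
row 4: |4.3| − (1.9+0.4+1) = 1
minimum over rows = 1 → strictly diagonally dominant (convergence guaranteed)

1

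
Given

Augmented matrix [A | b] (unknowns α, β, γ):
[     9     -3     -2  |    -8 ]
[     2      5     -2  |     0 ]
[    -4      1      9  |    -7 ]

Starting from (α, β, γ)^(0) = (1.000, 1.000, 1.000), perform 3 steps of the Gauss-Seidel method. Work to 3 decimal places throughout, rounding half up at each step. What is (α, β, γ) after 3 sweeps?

(-1.160, -0.012, -1.292)

Iteration 1:
  α = (-8 - (-3)·1.000 - (-2)·1.000) / (9) = -0.333
  β = (0 - (2)·-0.333 - (-2)·1.000) / (5) = 0.533
  γ = (-7 - (-4)·-0.333 - (1)·0.533) / (9) = -0.985
Iteration 2:
  α = (-8 - (-3)·0.533 - (-2)·-0.985) / (9) = -0.930
  β = (0 - (2)·-0.930 - (-2)·-0.985) / (5) = -0.022
  γ = (-7 - (-4)·-0.930 - (1)·-0.022) / (9) = -1.189
Iteration 3:
  α = (-8 - (-3)·-0.022 - (-2)·-1.189) / (9) = -1.160
  β = (0 - (2)·-1.160 - (-2)·-1.189) / (5) = -0.012
  γ = (-7 - (-4)·-1.160 - (1)·-0.012) / (9) = -1.292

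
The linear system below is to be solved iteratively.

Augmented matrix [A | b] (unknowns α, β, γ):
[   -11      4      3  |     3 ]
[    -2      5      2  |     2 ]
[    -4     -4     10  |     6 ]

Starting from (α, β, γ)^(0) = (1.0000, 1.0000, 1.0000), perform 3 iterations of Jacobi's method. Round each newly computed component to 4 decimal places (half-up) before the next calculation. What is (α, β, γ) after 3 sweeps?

(-0.0311, 0.1396, 0.6960)

Iteration 1:
  α = (3 - (4)·1.0000 - (3)·1.0000) / (-11) = 0.3636
  β = (2 - (-2)·1.0000 - (2)·1.0000) / (5) = 0.4000
  γ = (6 - (-4)·1.0000 - (-4)·1.0000) / (10) = 1.4000
Iteration 2:
  α = (3 - (4)·0.4000 - (3)·1.4000) / (-11) = 0.2545
  β = (2 - (-2)·0.3636 - (2)·1.4000) / (5) = -0.0146
  γ = (6 - (-4)·0.3636 - (-4)·0.4000) / (10) = 0.9054
Iteration 3:
  α = (3 - (4)·-0.0146 - (3)·0.9054) / (-11) = -0.0311
  β = (2 - (-2)·0.2545 - (2)·0.9054) / (5) = 0.1396
  γ = (6 - (-4)·0.2545 - (-4)·-0.0146) / (10) = 0.6960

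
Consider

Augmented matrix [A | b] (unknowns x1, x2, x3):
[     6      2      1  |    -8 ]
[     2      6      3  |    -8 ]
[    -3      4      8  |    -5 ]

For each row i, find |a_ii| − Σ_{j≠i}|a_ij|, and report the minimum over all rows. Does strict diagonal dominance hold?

row 1: |6| − (2+1) = 3
row 2: |6| − (2+3) = 1
row 3: |8| − (3+4) = 1
minimum over rows = 1 → strictly diagonally dominant (convergence guaranteed)

1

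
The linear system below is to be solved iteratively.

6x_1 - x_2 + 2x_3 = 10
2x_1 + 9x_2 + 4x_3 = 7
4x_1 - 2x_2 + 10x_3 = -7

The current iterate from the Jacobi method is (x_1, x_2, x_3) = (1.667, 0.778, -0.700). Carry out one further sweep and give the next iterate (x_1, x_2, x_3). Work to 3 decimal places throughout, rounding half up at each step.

One sweep:
  x_1 = (10 - (-1)·0.778 - (2)·-0.700) / (6) = 2.030
  x_2 = (7 - (2)·1.667 - (4)·-0.700) / (9) = 0.718
  x_3 = (-7 - (4)·1.667 - (-2)·0.778) / (10) = -1.211

(2.030, 0.718, -1.211)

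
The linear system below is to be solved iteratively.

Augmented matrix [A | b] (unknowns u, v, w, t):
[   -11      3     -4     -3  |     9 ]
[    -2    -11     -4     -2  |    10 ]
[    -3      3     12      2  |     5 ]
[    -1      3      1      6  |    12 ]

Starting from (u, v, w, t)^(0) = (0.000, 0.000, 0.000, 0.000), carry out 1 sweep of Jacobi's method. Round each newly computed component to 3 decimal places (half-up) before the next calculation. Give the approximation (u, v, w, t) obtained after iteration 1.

(-0.818, -0.909, 0.417, 2.000)

Iteration 1:
  u = (9 - (3)·0.000 - (-4)·0.000 - (-3)·0.000) / (-11) = -0.818
  v = (10 - (-2)·0.000 - (-4)·0.000 - (-2)·0.000) / (-11) = -0.909
  w = (5 - (-3)·0.000 - (3)·0.000 - (2)·0.000) / (12) = 0.417
  t = (12 - (-1)·0.000 - (3)·0.000 - (1)·0.000) / (6) = 2.000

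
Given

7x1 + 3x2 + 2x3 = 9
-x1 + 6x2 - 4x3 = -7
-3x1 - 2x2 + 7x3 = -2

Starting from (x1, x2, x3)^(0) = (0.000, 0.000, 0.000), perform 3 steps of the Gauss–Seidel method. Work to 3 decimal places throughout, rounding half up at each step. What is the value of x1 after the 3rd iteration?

1.613

Iteration 1:
  x1 = (9 - (3)·0.000 - (2)·0.000) / (7) = 1.286
  x2 = (-7 - (-1)·1.286 - (-4)·0.000) / (6) = -0.952
  x3 = (-2 - (-3)·1.286 - (-2)·-0.952) / (7) = -0.007
Iteration 2:
  x1 = (9 - (3)·-0.952 - (2)·-0.007) / (7) = 1.696
  x2 = (-7 - (-1)·1.696 - (-4)·-0.007) / (6) = -0.889
  x3 = (-2 - (-3)·1.696 - (-2)·-0.889) / (7) = 0.187
Iteration 3:
  x1 = (9 - (3)·-0.889 - (2)·0.187) / (7) = 1.613
  x2 = (-7 - (-1)·1.613 - (-4)·0.187) / (6) = -0.773
  x3 = (-2 - (-3)·1.613 - (-2)·-0.773) / (7) = 0.185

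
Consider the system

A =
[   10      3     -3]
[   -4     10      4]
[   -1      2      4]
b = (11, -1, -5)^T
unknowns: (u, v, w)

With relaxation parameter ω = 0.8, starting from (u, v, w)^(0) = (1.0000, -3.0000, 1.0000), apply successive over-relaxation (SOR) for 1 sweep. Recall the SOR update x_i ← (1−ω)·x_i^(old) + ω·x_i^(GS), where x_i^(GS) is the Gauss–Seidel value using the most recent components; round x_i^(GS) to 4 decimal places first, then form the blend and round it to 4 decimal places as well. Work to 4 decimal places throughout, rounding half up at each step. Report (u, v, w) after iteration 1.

Iteration 1:
  u: GS value = (11 - (3)·-3.0000 - (-3)·1.0000) / (10) = 2.3000;  u ← (1−ω)·1.0000 + ω·2.3000 = 2.0400
  v: GS value = (-1 - (-4)·2.0400 - (4)·1.0000) / (10) = 0.3160;  v ← (1−ω)·-3.0000 + ω·0.3160 = -0.3472
  w: GS value = (-5 - (-1)·2.0400 - (2)·-0.3472) / (4) = -0.5664;  w ← (1−ω)·1.0000 + ω·-0.5664 = -0.2531

(2.0400, -0.3472, -0.2531)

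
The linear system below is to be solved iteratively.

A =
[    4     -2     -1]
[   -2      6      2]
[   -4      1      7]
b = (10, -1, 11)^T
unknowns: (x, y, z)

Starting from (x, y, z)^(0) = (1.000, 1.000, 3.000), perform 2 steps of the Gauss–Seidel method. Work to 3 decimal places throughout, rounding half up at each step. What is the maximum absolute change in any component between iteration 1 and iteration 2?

0.328

Iteration 1:
  x = (10 - (-2)·1.000 - (-1)·3.000) / (4) = 3.750
  y = (-1 - (-2)·3.750 - (2)·3.000) / (6) = 0.083
  z = (11 - (-4)·3.750 - (1)·0.083) / (7) = 3.702
Iteration 2:
  x = (10 - (-2)·0.083 - (-1)·3.702) / (4) = 3.467
  y = (-1 - (-2)·3.467 - (2)·3.702) / (6) = -0.245
  z = (11 - (-4)·3.467 - (1)·-0.245) / (7) = 3.588
Change: (-0.283, -0.328, -0.114) → max |·| = 0.328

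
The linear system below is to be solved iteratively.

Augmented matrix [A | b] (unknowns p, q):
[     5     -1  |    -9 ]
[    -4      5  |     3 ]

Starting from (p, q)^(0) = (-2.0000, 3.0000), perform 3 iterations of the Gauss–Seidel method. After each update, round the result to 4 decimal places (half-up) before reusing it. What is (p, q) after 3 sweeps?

Iteration 1:
  p = (-9 - (-1)·3.0000) / (5) = -1.2000
  q = (3 - (-4)·-1.2000) / (5) = -0.3600
Iteration 2:
  p = (-9 - (-1)·-0.3600) / (5) = -1.8720
  q = (3 - (-4)·-1.8720) / (5) = -0.8976
Iteration 3:
  p = (-9 - (-1)·-0.8976) / (5) = -1.9795
  q = (3 - (-4)·-1.9795) / (5) = -0.9836

(-1.9795, -0.9836)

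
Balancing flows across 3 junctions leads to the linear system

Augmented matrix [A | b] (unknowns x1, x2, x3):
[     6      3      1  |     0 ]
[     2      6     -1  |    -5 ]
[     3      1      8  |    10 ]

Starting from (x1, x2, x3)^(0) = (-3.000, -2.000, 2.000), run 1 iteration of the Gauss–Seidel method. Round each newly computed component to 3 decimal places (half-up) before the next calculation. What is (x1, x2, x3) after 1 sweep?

Iteration 1:
  x1 = (0 - (3)·-2.000 - (1)·2.000) / (6) = 0.667
  x2 = (-5 - (2)·0.667 - (-1)·2.000) / (6) = -0.722
  x3 = (10 - (3)·0.667 - (1)·-0.722) / (8) = 1.090

(0.667, -0.722, 1.090)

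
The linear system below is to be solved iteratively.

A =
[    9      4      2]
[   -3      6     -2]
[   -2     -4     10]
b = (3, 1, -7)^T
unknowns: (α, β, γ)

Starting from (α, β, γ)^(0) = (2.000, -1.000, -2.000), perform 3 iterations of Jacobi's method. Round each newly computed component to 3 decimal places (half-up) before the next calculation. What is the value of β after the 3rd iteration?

0.215

Iteration 1:
  α = (3 - (4)·-1.000 - (2)·-2.000) / (9) = 1.222
  β = (1 - (-3)·2.000 - (-2)·-2.000) / (6) = 0.500
  γ = (-7 - (-2)·2.000 - (-4)·-1.000) / (10) = -0.700
Iteration 2:
  α = (3 - (4)·0.500 - (2)·-0.700) / (9) = 0.267
  β = (1 - (-3)·1.222 - (-2)·-0.700) / (6) = 0.544
  γ = (-7 - (-2)·1.222 - (-4)·0.500) / (10) = -0.256
Iteration 3:
  α = (3 - (4)·0.544 - (2)·-0.256) / (9) = 0.148
  β = (1 - (-3)·0.267 - (-2)·-0.256) / (6) = 0.215
  γ = (-7 - (-2)·0.267 - (-4)·0.544) / (10) = -0.429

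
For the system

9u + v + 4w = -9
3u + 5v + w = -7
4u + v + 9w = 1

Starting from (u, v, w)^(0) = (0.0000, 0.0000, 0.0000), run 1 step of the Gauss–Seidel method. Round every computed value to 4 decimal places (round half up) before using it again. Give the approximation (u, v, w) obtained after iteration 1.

Iteration 1:
  u = (-9 - (1)·0.0000 - (4)·0.0000) / (9) = -1.0000
  v = (-7 - (3)·-1.0000 - (1)·0.0000) / (5) = -0.8000
  w = (1 - (4)·-1.0000 - (1)·-0.8000) / (9) = 0.6444

(-1.0000, -0.8000, 0.6444)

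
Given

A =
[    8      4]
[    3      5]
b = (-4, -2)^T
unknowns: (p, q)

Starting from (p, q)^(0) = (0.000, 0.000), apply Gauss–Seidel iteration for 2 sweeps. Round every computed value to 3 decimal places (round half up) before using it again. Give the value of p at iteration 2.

-0.450

Iteration 1:
  p = (-4 - (4)·0.000) / (8) = -0.500
  q = (-2 - (3)·-0.500) / (5) = -0.100
Iteration 2:
  p = (-4 - (4)·-0.100) / (8) = -0.450
  q = (-2 - (3)·-0.450) / (5) = -0.130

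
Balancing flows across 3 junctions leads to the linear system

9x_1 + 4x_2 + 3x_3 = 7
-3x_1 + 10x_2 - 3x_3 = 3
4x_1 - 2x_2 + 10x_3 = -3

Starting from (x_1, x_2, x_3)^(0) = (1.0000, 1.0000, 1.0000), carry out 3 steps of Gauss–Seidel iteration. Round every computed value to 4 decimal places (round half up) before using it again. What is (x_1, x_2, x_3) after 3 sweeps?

Iteration 1:
  x_1 = (7 - (4)·1.0000 - (3)·1.0000) / (9) = 0.0000
  x_2 = (3 - (-3)·0.0000 - (-3)·1.0000) / (10) = 0.6000
  x_3 = (-3 - (4)·0.0000 - (-2)·0.6000) / (10) = -0.1800
Iteration 2:
  x_1 = (7 - (4)·0.6000 - (3)·-0.1800) / (9) = 0.5711
  x_2 = (3 - (-3)·0.5711 - (-3)·-0.1800) / (10) = 0.4173
  x_3 = (-3 - (4)·0.5711 - (-2)·0.4173) / (10) = -0.4450
Iteration 3:
  x_1 = (7 - (4)·0.4173 - (3)·-0.4450) / (9) = 0.7406
  x_2 = (3 - (-3)·0.7406 - (-3)·-0.4450) / (10) = 0.3887
  x_3 = (-3 - (4)·0.7406 - (-2)·0.3887) / (10) = -0.5185

(0.7406, 0.3887, -0.5185)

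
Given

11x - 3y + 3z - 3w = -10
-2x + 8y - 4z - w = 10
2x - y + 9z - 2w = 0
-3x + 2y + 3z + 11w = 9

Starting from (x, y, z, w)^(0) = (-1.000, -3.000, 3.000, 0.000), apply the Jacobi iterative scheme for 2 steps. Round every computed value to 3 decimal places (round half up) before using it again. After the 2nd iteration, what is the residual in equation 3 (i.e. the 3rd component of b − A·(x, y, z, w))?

Iteration 1:
  x = (-10 - (-3)·-3.000 - (3)·3.000 - (-3)·0.000) / (11) = -2.545
  y = (10 - (-2)·-1.000 - (-4)·3.000 - (-1)·0.000) / (8) = 2.500
  z = (0 - (2)·-1.000 - (-1)·-3.000 - (-2)·0.000) / (9) = -0.111
  w = (9 - (-3)·-1.000 - (2)·-3.000 - (3)·3.000) / (11) = 0.273
Iteration 2:
  x = (-10 - (-3)·2.500 - (3)·-0.111 - (-3)·0.273) / (11) = -0.123
  y = (10 - (-2)·-2.545 - (-4)·-0.111 - (-1)·0.273) / (8) = 0.592
  z = (0 - (2)·-2.545 - (-1)·2.500 - (-2)·0.273) / (9) = 0.904
  w = (9 - (-3)·-2.545 - (2)·2.500 - (3)·-0.111) / (11) = -0.300
Residual b − A·x = (-10.483, 8.334, -7.898, 8.035)

-7.898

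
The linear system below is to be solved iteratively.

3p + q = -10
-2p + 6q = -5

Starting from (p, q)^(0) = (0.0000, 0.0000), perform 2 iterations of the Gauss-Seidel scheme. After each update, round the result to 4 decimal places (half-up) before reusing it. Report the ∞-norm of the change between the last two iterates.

Iteration 1:
  p = (-10 - (1)·0.0000) / (3) = -3.3333
  q = (-5 - (-2)·-3.3333) / (6) = -1.9444
Iteration 2:
  p = (-10 - (1)·-1.9444) / (3) = -2.6852
  q = (-5 - (-2)·-2.6852) / (6) = -1.7284
Change: (0.6481, 0.2160) → max |·| = 0.6481

0.6481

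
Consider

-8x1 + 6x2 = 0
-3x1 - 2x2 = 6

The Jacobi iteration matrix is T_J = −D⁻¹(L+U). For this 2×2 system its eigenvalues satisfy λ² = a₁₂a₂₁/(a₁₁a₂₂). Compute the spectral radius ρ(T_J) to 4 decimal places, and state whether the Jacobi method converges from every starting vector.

a₁₂a₂₁/(a₁₁a₂₂) = (6)·(-3) / ((-8)·(-2)) = -1.125000
ρ = √|-1.125000| = √1.125000 = 1.0607
ρ > 1, so Jacobi diverges

1.0607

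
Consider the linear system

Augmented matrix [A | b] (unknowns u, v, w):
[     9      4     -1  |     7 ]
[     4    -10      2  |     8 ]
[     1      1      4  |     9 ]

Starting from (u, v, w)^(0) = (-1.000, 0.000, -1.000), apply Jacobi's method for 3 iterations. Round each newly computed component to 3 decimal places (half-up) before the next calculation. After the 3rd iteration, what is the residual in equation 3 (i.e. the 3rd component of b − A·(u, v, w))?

Iteration 1:
  u = (7 - (4)·0.000 - (-1)·-1.000) / (9) = 0.667
  v = (8 - (4)·-1.000 - (2)·-1.000) / (-10) = -1.400
  w = (9 - (1)·-1.000 - (1)·0.000) / (4) = 2.500
Iteration 2:
  u = (7 - (4)·-1.400 - (-1)·2.500) / (9) = 1.678
  v = (8 - (4)·0.667 - (2)·2.500) / (-10) = -0.033
  w = (9 - (1)·0.667 - (1)·-1.400) / (4) = 2.433
Iteration 3:
  u = (7 - (4)·-0.033 - (-1)·2.433) / (9) = 1.063
  v = (8 - (4)·1.678 - (2)·2.433) / (-10) = 0.358
  w = (9 - (1)·1.678 - (1)·-0.033) / (4) = 1.839
Residual b − A·x = (-2.160, 3.650, 0.223)

0.223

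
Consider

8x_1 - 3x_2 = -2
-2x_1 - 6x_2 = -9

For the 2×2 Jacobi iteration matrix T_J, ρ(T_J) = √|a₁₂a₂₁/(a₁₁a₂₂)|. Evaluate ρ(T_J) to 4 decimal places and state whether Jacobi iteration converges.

0.3536

a₁₂a₂₁/(a₁₁a₂₂) = (-3)·(-2) / ((8)·(-6)) = -0.125000
ρ = √|-0.125000| = √0.125000 = 0.3536
ρ < 1, so Jacobi converges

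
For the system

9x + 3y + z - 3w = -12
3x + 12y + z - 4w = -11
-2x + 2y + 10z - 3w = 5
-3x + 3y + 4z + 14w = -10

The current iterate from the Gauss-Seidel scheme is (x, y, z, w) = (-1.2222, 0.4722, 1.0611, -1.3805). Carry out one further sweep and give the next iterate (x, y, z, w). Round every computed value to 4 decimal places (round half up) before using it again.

(-2.0688, -0.9481, -0.1383, -0.9149)

One sweep:
  x = (-12 - (3)·0.4722 - (1)·1.0611 - (-3)·-1.3805) / (9) = -2.0688
  y = (-11 - (3)·-2.0688 - (1)·1.0611 - (-4)·-1.3805) / (12) = -0.9481
  z = (5 - (-2)·-2.0688 - (2)·-0.9481 - (-3)·-1.3805) / (10) = -0.1383
  w = (-10 - (-3)·-2.0688 - (3)·-0.9481 - (4)·-0.1383) / (14) = -0.9149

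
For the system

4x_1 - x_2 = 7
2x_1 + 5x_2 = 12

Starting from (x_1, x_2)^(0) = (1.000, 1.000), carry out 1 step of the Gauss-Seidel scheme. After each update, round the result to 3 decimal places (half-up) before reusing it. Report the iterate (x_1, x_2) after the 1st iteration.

(2.000, 1.600)

Iteration 1:
  x_1 = (7 - (-1)·1.000) / (4) = 2.000
  x_2 = (12 - (2)·2.000) / (5) = 1.600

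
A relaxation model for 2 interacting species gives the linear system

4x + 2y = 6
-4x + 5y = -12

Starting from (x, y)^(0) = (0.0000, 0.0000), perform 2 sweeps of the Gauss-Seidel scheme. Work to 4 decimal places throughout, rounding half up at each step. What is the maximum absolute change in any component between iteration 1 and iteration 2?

Iteration 1:
  x = (6 - (2)·0.0000) / (4) = 1.5000
  y = (-12 - (-4)·1.5000) / (5) = -1.2000
Iteration 2:
  x = (6 - (2)·-1.2000) / (4) = 2.1000
  y = (-12 - (-4)·2.1000) / (5) = -0.7200
Change: (0.6000, 0.4800) → max |·| = 0.6000

0.6000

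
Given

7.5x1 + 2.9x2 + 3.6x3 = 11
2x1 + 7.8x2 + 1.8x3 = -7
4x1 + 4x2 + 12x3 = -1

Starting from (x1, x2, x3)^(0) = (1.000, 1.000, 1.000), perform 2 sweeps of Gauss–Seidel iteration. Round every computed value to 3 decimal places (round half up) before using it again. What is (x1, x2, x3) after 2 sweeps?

(1.893, -1.416, -0.242)

Iteration 1:
  x1 = (11 - (2.9)·1.000 - (3.6)·1.000) / (7.5) = 0.600
  x2 = (-7 - (2)·0.600 - (1.8)·1.000) / (7.8) = -1.282
  x3 = (-1 - (4)·0.600 - (4)·-1.282) / (12) = 0.144
Iteration 2:
  x1 = (11 - (2.9)·-1.282 - (3.6)·0.144) / (7.5) = 1.893
  x2 = (-7 - (2)·1.893 - (1.8)·0.144) / (7.8) = -1.416
  x3 = (-1 - (4)·1.893 - (4)·-1.416) / (12) = -0.242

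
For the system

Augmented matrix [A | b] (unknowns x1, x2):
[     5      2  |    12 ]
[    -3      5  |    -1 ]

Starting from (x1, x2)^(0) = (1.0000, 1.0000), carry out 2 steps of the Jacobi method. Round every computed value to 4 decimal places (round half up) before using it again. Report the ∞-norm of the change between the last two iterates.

Iteration 1:
  x1 = (12 - (2)·1.0000) / (5) = 2.0000
  x2 = (-1 - (-3)·1.0000) / (5) = 0.4000
Iteration 2:
  x1 = (12 - (2)·0.4000) / (5) = 2.2400
  x2 = (-1 - (-3)·2.0000) / (5) = 1.0000
Change: (0.2400, 0.6000) → max |·| = 0.6000

0.6000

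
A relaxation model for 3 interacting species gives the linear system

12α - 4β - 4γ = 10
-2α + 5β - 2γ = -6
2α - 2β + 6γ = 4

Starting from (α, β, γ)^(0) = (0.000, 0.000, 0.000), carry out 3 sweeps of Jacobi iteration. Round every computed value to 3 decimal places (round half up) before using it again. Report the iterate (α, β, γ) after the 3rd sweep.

(0.630, -0.942, 0.248)

Iteration 1:
  α = (10 - (-4)·0.000 - (-4)·0.000) / (12) = 0.833
  β = (-6 - (-2)·0.000 - (-2)·0.000) / (5) = -1.200
  γ = (4 - (2)·0.000 - (-2)·0.000) / (6) = 0.667
Iteration 2:
  α = (10 - (-4)·-1.200 - (-4)·0.667) / (12) = 0.656
  β = (-6 - (-2)·0.833 - (-2)·0.667) / (5) = -0.600
  γ = (4 - (2)·0.833 - (-2)·-1.200) / (6) = -0.011
Iteration 3:
  α = (10 - (-4)·-0.600 - (-4)·-0.011) / (12) = 0.630
  β = (-6 - (-2)·0.656 - (-2)·-0.011) / (5) = -0.942
  γ = (4 - (2)·0.656 - (-2)·-0.600) / (6) = 0.248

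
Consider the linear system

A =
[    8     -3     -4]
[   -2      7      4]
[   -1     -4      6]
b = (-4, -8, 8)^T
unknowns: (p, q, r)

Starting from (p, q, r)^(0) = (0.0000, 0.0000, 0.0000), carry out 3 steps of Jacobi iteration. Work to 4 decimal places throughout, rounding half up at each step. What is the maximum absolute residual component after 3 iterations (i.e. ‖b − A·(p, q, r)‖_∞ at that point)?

Iteration 1:
  p = (-4 - (-3)·0.0000 - (-4)·0.0000) / (8) = -0.5000
  q = (-8 - (-2)·0.0000 - (4)·0.0000) / (7) = -1.1429
  r = (8 - (-1)·0.0000 - (-4)·0.0000) / (6) = 1.3333
Iteration 2:
  p = (-4 - (-3)·-1.1429 - (-4)·1.3333) / (8) = -0.2619
  q = (-8 - (-2)·-0.5000 - (4)·1.3333) / (7) = -2.0476
  r = (8 - (-1)·-0.5000 - (-4)·-1.1429) / (6) = 0.4881
Iteration 3:
  p = (-4 - (-3)·-2.0476 - (-4)·0.4881) / (8) = -1.0238
  q = (-8 - (-2)·-0.2619 - (4)·0.4881) / (7) = -1.4966
  r = (8 - (-1)·-0.2619 - (-4)·-2.0476) / (6) = -0.0754
Residual b − A·x = (-0.6010, 0.7302, 1.4422); ∞-norm = 1.4422

1.4422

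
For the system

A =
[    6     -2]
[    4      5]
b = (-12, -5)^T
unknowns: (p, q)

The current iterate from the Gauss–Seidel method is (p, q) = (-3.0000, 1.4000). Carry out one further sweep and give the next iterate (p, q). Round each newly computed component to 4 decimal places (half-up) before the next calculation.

(-1.5333, 0.2266)

One sweep:
  p = (-12 - (-2)·1.4000) / (6) = -1.5333
  q = (-5 - (4)·-1.5333) / (5) = 0.2266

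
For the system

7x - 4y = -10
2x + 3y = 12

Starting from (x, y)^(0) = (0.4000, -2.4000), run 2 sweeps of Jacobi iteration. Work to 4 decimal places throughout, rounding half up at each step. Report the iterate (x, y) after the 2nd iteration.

Iteration 1:
  x = (-10 - (-4)·-2.4000) / (7) = -2.8000
  y = (12 - (2)·0.4000) / (3) = 3.7333
Iteration 2:
  x = (-10 - (-4)·3.7333) / (7) = 0.7047
  y = (12 - (2)·-2.8000) / (3) = 5.8667

(0.7047, 5.8667)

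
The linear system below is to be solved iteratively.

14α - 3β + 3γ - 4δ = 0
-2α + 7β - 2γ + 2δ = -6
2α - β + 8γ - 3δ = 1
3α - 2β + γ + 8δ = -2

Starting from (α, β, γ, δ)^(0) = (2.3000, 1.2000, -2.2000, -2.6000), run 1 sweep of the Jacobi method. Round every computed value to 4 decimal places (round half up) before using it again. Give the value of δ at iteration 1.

Iteration 1:
  α = (0 - (-3)·1.2000 - (3)·-2.2000 - (-4)·-2.6000) / (14) = -0.0143
  β = (-6 - (-2)·2.3000 - (-2)·-2.2000 - (2)·-2.6000) / (7) = -0.0857
  γ = (1 - (2)·2.3000 - (-1)·1.2000 - (-3)·-2.6000) / (8) = -1.2750
  δ = (-2 - (3)·2.3000 - (-2)·1.2000 - (1)·-2.2000) / (8) = -0.5375

-0.5375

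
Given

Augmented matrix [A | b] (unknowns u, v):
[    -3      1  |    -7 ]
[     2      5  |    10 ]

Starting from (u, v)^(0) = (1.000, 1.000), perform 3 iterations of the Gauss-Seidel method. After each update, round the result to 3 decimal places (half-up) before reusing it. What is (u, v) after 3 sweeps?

Iteration 1:
  u = (-7 - (1)·1.000) / (-3) = 2.667
  v = (10 - (2)·2.667) / (5) = 0.933
Iteration 2:
  u = (-7 - (1)·0.933) / (-3) = 2.644
  v = (10 - (2)·2.644) / (5) = 0.942
Iteration 3:
  u = (-7 - (1)·0.942) / (-3) = 2.647
  v = (10 - (2)·2.647) / (5) = 0.941

(2.647, 0.941)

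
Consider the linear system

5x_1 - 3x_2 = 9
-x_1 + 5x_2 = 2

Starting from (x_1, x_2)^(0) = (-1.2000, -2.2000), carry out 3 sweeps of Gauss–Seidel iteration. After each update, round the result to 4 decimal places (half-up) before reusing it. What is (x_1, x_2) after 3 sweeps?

Iteration 1:
  x_1 = (9 - (-3)·-2.2000) / (5) = 0.4800
  x_2 = (2 - (-1)·0.4800) / (5) = 0.4960
Iteration 2:
  x_1 = (9 - (-3)·0.4960) / (5) = 2.0976
  x_2 = (2 - (-1)·2.0976) / (5) = 0.8195
Iteration 3:
  x_1 = (9 - (-3)·0.8195) / (5) = 2.2917
  x_2 = (2 - (-1)·2.2917) / (5) = 0.8583

(2.2917, 0.8583)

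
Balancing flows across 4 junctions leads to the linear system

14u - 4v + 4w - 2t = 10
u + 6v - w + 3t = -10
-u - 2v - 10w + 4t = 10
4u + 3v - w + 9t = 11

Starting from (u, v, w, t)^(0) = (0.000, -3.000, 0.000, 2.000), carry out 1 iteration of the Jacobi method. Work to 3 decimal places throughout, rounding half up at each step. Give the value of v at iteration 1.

-2.667

Iteration 1:
  u = (10 - (-4)·-3.000 - (4)·0.000 - (-2)·2.000) / (14) = 0.143
  v = (-10 - (1)·0.000 - (-1)·0.000 - (3)·2.000) / (6) = -2.667
  w = (10 - (-1)·0.000 - (-2)·-3.000 - (4)·2.000) / (-10) = 0.400
  t = (11 - (4)·0.000 - (3)·-3.000 - (-1)·0.000) / (9) = 2.222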